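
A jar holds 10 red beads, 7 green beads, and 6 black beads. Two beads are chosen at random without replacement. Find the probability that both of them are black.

15/253

P(all black) = 6/23 × 5/22 = 30/506 = 15/253.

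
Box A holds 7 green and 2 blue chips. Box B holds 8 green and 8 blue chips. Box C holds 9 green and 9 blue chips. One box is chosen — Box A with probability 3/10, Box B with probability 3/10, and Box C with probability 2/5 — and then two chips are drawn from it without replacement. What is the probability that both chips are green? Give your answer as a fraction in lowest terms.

From Box A: P(both green) = (7/9)(6/8) = 7/12.
From Box B: P(both green) = (8/16)(7/15) = 7/30.
From Box C: P(both green) = (9/18)(8/17) = 4/17.
Total probability = (3/10)(7/12) + (3/10)(7/30) + (2/5)(4/17) = 1153/3400.

1153/3400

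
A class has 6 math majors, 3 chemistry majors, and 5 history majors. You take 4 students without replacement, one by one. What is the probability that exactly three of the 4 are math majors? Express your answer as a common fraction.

One ordering (math majors drawn first) has probability 6/14 × 5/13 × 4/12 × 8/11 = 960/24024 = 40/1001.
There are C(4,3) = 4 such orderings, each equally likely, so P = 4 × 40/1001 = 160/1001.

160/1001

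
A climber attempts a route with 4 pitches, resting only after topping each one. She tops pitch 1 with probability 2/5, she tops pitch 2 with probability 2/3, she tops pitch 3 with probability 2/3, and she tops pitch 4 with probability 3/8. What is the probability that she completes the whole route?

The events are sequential, so multiply the conditional probabilities:
P = 2/5 × 2/3 × 2/3 × 3/8 = 24/360 = 1/15.

1/15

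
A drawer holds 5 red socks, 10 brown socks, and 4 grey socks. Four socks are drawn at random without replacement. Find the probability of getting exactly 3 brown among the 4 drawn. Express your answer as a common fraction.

One ordering (brown drawn first) has probability 10/19 × 9/18 × 8/17 × 9/16 = 6480/93024 = 45/646.
There are C(4,3) = 4 such orderings, each equally likely, so P = 4 × 45/646 = 90/323.

90/323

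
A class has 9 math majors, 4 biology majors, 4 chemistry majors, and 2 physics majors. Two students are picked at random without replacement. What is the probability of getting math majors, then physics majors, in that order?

1/19

Chain rule:
P = 9/19 × 2/18 = 18/342 = 1/19.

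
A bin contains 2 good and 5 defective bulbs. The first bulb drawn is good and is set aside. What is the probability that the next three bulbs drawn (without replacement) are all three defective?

1/2

After the first draw, 5 of the remaining 6 bulbs are defective.
P = 5/6 × 4/5 × 3/4 = 60/120 = 1/2.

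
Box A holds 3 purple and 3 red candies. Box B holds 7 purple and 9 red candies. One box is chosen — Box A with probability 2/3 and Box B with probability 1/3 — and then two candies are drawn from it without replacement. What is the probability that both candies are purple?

23/120

From Box A: P(both purple) = (3/6)(2/5) = 1/5.
From Box B: P(both purple) = (7/16)(6/15) = 7/40.
Total probability = (2/3)(1/5) + (1/3)(7/40) = 23/120.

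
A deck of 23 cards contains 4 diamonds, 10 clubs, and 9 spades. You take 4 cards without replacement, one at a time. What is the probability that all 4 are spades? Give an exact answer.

P(every draw is a spade) = 9/23 × 8/22 × 7/21 × 6/20 = 3024/212520 = 18/1265.

18/1265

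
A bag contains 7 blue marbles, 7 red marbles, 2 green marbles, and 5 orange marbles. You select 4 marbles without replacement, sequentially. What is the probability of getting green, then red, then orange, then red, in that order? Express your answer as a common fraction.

Chain rule:
P = 2/21 × 7/20 × 5/19 × 6/18 = 420/143640 = 1/342.

1/342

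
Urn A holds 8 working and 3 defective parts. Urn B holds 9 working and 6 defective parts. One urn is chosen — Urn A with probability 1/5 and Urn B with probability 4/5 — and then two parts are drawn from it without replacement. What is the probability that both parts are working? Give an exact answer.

724/1925

From Urn A: P(both working) = (8/11)(7/10) = 28/55.
From Urn B: P(both working) = (9/15)(8/14) = 12/35.
Total probability = (1/5)(28/55) + (4/5)(12/35) = 724/1925.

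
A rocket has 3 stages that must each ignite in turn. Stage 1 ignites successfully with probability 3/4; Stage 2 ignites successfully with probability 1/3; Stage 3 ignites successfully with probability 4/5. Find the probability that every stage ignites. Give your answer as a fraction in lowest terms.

1/5

Multiplying along the chain,
P = 3/4 × 1/3 × 4/5 = 12/60 = 1/5.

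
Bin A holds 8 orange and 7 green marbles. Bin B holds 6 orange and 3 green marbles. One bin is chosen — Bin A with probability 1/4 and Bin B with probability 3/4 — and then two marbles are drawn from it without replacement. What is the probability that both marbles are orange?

91/240

From Bin A: P(both orange) = (8/15)(7/14) = 4/15.
From Bin B: P(both orange) = (6/9)(5/8) = 5/12.
Total probability = (1/4)(4/15) + (3/4)(5/12) = 91/240.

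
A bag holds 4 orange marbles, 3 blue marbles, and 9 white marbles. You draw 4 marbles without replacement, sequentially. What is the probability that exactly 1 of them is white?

One ordering (white drawn first) has probability 9/16 × 7/15 × 6/14 × 5/13 = 1890/43680 = 9/208.
There are C(4,1) = 4 such orderings, each equally likely, so P = 4 × 9/208 = 9/52.

9/52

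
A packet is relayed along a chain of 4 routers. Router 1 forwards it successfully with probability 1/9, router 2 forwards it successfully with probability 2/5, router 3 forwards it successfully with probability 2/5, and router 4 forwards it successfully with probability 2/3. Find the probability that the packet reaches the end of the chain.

Each stage is reached only if all earlier stages succeed, so
P = 1/9 × 2/5 × 2/5 × 2/3 = 8/675.

8/675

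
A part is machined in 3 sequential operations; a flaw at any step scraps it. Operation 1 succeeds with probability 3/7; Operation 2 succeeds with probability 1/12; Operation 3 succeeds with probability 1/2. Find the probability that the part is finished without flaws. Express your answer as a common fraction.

The events are sequential, so multiply the conditional probabilities:
P = 3/7 × 1/12 × 1/2 = 3/168 = 1/56.

1/56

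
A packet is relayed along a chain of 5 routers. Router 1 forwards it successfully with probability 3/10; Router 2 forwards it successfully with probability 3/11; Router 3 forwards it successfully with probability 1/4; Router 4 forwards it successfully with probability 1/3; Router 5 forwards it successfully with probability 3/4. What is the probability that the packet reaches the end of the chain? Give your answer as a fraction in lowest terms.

9/1760

The events are sequential, so multiply the conditional probabilities:
P = 3/10 × 3/11 × 1/4 × 1/3 × 3/4 = 27/5280 = 9/1760.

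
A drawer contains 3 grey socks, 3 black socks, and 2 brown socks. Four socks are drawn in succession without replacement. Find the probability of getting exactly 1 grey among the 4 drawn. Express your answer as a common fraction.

3/7

One ordering (grey drawn first) has probability 3/8 × 5/7 × 4/6 × 3/5 = 180/1680 = 3/28.
There are C(4,1) = 4 such orderings, each equally likely, so P = 4 × 3/28 = 3/7.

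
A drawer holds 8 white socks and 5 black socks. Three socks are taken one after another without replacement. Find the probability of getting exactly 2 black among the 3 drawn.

One ordering (black drawn first) has probability 5/13 × 4/12 × 8/11 = 160/1716 = 40/429.
There are C(3,2) = 3 such orderings, each equally likely, so P = 3 × 40/429 = 40/143.

40/143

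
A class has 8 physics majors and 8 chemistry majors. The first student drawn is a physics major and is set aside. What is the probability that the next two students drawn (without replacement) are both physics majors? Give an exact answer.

After the first draw, 7 of the remaining 15 students are physics majors.
P = 7/15 × 6/14 = 42/210 = 1/5.

1/5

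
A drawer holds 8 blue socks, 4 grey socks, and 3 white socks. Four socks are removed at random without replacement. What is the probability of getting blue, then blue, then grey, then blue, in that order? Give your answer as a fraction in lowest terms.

8/195

Each draw changes the counts, so multiply the conditional probabilities along the sequence:
P = 8/15 × 7/14 × 4/13 × 6/12 = 1344/32760 = 8/195.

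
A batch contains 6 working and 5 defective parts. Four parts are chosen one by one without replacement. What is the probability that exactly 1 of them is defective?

One ordering (defective drawn first) has probability 5/11 × 6/10 × 5/9 × 4/8 = 600/7920 = 5/66.
There are C(4,1) = 4 such orderings, each equally likely, so P = 4 × 5/66 = 10/33.

10/33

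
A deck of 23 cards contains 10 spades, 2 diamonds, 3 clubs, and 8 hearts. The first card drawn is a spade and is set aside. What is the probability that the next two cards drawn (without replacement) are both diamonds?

With the first card removed, 2 diamonds remain out of 22.
P = 2/22 × 1/21 = 2/462 = 1/231.

1/231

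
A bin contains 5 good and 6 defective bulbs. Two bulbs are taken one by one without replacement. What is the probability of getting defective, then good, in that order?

3/11

Multiply the probability of each draw given the previous ones:
P = 6/11 × 5/10 = 30/110 = 3/11.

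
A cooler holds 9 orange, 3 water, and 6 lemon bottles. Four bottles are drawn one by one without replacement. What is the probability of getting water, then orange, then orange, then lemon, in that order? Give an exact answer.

3/170

Multiply the probability of each draw given the previous ones:
P = 3/18 × 9/17 × 8/16 × 6/15 = 1296/73440 = 3/170.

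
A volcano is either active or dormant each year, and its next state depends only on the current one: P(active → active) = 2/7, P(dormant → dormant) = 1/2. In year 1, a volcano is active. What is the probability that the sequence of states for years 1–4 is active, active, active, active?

Year 1 is given. For each transition, use the conditional probability from the current state:
P(active | active) = 2/7; P(active | active) = 2/7; P(active | active) = 2/7.
P = 2/7 × 2/7 × 2/7 = 8/343.

8/343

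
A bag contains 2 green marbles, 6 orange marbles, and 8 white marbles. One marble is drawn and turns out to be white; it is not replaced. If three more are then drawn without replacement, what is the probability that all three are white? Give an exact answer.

After the first draw, 7 of the remaining 15 marbles are white.
P = 7/15 × 6/14 × 5/13 = 210/2730 = 1/13.

1/13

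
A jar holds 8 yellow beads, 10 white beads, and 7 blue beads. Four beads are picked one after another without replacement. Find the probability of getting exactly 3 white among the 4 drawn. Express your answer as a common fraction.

36/253

One ordering (white drawn first) has probability 10/25 × 9/24 × 8/23 × 15/22 = 10800/303600 = 9/253.
There are C(4,3) = 4 such orderings, each equally likely, so P = 4 × 9/253 = 36/253.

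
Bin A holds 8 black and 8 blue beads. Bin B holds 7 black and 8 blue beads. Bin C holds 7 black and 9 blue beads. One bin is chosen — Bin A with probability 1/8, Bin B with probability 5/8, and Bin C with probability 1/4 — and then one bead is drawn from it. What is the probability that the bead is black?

89/192

From Bin A: P(black) = 8/16.
From Bin B: P(black) = 7/15.
From Bin C: P(black) = 7/16.
Total probability = (1/8)(8/16) + (5/8)(7/15) + (1/4)(7/16) = 89/192.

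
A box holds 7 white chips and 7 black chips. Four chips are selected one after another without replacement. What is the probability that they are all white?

5/143

P(every draw is white) = 7/14 × 6/13 × 5/12 × 4/11 = 840/24024 = 5/143.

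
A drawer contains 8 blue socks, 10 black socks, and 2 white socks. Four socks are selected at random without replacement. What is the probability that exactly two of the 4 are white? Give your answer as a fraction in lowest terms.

3/95

One ordering (white drawn first) has probability 2/20 × 1/19 × 18/18 × 17/17 = 612/116280 = 1/190.
There are C(4,2) = 6 such orderings, each equally likely, so P = 6 × 1/190 = 3/95.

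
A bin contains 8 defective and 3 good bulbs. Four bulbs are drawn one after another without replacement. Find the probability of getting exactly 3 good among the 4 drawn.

4/165

One ordering (good drawn first) has probability 3/11 × 2/10 × 1/9 × 8/8 = 48/7920 = 1/165.
There are C(4,3) = 4 such orderings, each equally likely, so P = 4 × 1/165 = 4/165.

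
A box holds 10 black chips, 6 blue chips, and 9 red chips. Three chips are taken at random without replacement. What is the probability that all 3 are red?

21/575

P = 9/25 × 8/24 × 7/23 = 504/13800 = 21/575.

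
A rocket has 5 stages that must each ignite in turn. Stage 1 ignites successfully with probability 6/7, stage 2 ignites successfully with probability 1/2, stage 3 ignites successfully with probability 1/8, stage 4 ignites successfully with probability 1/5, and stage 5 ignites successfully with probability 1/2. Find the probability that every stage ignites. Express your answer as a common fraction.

3/560

Multiplying along the chain,
P = 6/7 × 1/2 × 1/8 × 1/5 × 1/2 = 6/1120 = 3/560.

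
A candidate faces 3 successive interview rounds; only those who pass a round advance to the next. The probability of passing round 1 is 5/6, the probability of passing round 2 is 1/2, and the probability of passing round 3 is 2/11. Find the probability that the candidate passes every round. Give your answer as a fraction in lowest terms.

The events are sequential, so multiply the conditional probabilities:
P = 5/6 × 1/2 × 2/11 = 10/132 = 5/66.

5/66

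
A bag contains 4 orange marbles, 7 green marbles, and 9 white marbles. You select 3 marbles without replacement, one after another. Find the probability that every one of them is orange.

P(all orange) = 4/20 × 3/19 × 2/18 = 24/6840 = 1/285.

1/285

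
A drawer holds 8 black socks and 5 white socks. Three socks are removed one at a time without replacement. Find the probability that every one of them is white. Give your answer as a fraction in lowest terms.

5/143

P(every draw is white) = 5/13 × 4/12 × 3/11 = 60/1716 = 5/143.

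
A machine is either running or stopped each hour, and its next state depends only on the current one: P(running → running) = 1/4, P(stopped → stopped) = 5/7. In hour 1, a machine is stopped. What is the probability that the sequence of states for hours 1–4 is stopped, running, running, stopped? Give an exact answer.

Hour 1 is given. For each transition, use the conditional probability from the current state:
P(running | stopped) = 2/7; P(running | running) = 1/4; P(stopped | running) = 3/4.
P = 2/7 × 1/4 × 3/4 = 6/112 = 3/56.

3/56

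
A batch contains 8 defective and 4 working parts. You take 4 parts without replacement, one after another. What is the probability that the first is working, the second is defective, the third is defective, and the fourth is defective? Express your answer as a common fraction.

56/495

Multiply the probability of each draw given the previous ones:
P = 4/12 × 8/11 × 7/10 × 6/9 = 1344/11880 = 56/495.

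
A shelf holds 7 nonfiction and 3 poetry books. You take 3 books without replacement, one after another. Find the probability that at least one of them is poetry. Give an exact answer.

17/24

P(no poetry) = 7/10 × 6/9 × 5/8 = 210/720 = 7/24.
P(at least one) = 1 − 7/24 = 17/24.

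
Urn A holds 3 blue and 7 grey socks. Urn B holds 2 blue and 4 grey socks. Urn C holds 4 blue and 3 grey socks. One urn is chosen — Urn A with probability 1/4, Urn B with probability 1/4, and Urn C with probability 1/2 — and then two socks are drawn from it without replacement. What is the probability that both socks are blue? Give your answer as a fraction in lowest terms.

From Urn A: P(both blue) = (3/10)(2/9) = 1/15.
From Urn B: P(both blue) = (2/6)(1/5) = 1/15.
From Urn C: P(both blue) = (4/7)(3/6) = 2/7.
Total probability = (1/4)(1/15) + (1/4)(1/15) + (1/2)(2/7) = 37/210.

37/210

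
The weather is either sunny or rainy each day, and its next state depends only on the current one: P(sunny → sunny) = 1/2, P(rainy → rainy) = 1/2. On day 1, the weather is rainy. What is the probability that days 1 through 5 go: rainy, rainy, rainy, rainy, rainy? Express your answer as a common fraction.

1/16

Day 1 is given. For each transition, use the conditional probability from the current state:
P(rainy | rainy) = 1/2; P(rainy | rainy) = 1/2; P(rainy | rainy) = 1/2; P(rainy | rainy) = 1/2.
P = 1/2 × 1/2 × 1/2 × 1/2 = 1/16.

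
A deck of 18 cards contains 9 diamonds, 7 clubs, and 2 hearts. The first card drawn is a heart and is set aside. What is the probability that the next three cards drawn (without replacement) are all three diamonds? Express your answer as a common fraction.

After the first draw, 9 of the remaining 17 cards are diamonds.
P = 9/17 × 8/16 × 7/15 = 504/4080 = 21/170.

21/170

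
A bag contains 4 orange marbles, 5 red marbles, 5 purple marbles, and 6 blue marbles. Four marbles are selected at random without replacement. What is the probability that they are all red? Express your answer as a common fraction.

1/969

P = 5/20 × 4/19 × 3/18 × 2/17 = 120/116280 = 1/969.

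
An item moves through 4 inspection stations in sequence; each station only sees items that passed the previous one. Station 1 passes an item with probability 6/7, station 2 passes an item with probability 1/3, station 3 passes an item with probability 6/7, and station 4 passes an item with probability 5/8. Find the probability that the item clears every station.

Multiplying along the chain,
P = 6/7 × 1/3 × 6/7 × 5/8 = 180/1176 = 15/98.

15/98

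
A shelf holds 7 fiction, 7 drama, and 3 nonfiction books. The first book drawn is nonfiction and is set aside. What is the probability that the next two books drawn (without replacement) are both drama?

7/40

After the first draw, 7 of the remaining 16 books are drama.
P = 7/16 × 6/15 = 42/240 = 7/40.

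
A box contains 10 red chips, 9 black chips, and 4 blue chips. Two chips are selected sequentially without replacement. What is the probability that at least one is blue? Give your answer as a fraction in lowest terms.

82/253

P(no blue) = 19/23 × 18/22 = 342/506 = 171/253.
P(at least one) = 1 − 171/253 = 82/253.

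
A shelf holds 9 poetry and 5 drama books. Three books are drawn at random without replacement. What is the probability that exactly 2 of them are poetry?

45/91

One ordering (poetry drawn first) has probability 9/14 × 8/13 × 5/12 = 360/2184 = 15/91.
There are C(3,2) = 3 such orderings, each equally likely, so P = 3 × 15/91 = 45/91.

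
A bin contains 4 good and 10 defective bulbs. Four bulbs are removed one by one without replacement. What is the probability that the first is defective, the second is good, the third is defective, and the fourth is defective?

Chain rule:
P = 10/14 × 4/13 × 9/12 × 8/11 = 2880/24024 = 120/1001.

120/1001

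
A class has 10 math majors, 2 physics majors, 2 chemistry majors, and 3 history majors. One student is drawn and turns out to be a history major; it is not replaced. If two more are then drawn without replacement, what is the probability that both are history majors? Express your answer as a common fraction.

With the first student removed, 2 history majors remain out of 16.
P = 2/16 × 1/15 = 2/240 = 1/120.

1/120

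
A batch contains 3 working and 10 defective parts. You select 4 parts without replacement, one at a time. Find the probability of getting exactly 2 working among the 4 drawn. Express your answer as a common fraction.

27/143

One ordering (working drawn first) has probability 3/13 × 2/12 × 10/11 × 9/10 = 540/17160 = 9/286.
There are C(4,2) = 6 such orderings, each equally likely, so P = 6 × 9/286 = 27/143.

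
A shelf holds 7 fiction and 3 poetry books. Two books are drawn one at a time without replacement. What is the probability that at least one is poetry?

8/15

P(no poetry) = 7/10 × 6/9 = 42/90 = 7/15.
P(at least one) = 1 − 7/15 = 8/15.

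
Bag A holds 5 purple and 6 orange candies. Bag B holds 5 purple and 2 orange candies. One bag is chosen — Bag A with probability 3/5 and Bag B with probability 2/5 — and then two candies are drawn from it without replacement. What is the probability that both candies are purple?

From Bag A: P(both purple) = (5/11)(4/10) = 2/11.
From Bag B: P(both purple) = (5/7)(4/6) = 10/21.
Total probability = (3/5)(2/11) + (2/5)(10/21) = 346/1155.

346/1155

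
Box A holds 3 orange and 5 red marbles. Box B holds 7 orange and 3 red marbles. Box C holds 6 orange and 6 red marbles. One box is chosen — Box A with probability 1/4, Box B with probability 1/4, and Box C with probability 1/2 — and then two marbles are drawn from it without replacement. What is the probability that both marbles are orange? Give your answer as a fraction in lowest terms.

4751/18480

From Box A: P(both orange) = (3/8)(2/7) = 3/28.
From Box B: P(both orange) = (7/10)(6/9) = 7/15.
From Box C: P(both orange) = (6/12)(5/11) = 5/22.
Total probability = (1/4)(3/28) + (1/4)(7/15) + (1/2)(5/22) = 4751/18480.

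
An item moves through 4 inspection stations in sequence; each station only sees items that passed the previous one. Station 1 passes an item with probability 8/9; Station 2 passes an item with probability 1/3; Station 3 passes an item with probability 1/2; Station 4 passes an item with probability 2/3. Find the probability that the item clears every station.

Multiplying along the chain,
P = 8/9 × 1/3 × 1/2 × 2/3 = 16/162 = 8/81.

8/81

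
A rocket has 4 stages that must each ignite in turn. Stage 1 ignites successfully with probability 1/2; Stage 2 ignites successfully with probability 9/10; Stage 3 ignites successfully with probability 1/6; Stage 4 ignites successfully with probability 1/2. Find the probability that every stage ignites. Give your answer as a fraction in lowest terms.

Multiplying along the chain,
P = 1/2 × 9/10 × 1/6 × 1/2 = 9/240 = 3/80.

3/80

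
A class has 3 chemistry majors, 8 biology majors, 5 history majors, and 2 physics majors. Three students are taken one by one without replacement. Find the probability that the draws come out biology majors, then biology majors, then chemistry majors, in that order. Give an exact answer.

Chain rule:
P = 8/18 × 7/17 × 3/16 = 168/4896 = 7/204.

7/204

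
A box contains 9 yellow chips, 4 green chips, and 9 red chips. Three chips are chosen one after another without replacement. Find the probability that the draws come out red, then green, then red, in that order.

Each draw changes the counts, so multiply the conditional probabilities along the sequence:
P = 9/22 × 4/21 × 8/20 = 288/9240 = 12/385.

12/385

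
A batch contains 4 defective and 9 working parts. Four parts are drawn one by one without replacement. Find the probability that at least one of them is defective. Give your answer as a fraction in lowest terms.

P(no defective) = 9/13 × 8/12 × 7/11 × 6/10 = 3024/17160 = 126/715.
P(at least one) = 1 − 126/715 = 589/715.

589/715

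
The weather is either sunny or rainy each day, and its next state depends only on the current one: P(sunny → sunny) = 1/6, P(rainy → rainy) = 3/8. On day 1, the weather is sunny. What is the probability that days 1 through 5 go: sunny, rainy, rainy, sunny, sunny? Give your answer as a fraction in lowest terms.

25/768

Day 1 is given. For each transition, use the conditional probability from the current state:
P(rainy | sunny) = 5/6; P(rainy | rainy) = 3/8; P(sunny | rainy) = 5/8; P(sunny | sunny) = 1/6.
P = 5/6 × 3/8 × 5/8 × 1/6 = 75/2304 = 25/768.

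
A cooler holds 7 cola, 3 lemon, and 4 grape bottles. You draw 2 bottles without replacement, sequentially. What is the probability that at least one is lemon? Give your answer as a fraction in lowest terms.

36/91

P(no lemon) = 11/14 × 10/13 = 110/182 = 55/91.
P(at least one) = 1 − 55/91 = 36/91.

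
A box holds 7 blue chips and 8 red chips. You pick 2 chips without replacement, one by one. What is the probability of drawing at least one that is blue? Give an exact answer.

P(no blue) = 8/15 × 7/14 = 56/210 = 4/15.
P(at least one) = 1 − 4/15 = 11/15.

11/15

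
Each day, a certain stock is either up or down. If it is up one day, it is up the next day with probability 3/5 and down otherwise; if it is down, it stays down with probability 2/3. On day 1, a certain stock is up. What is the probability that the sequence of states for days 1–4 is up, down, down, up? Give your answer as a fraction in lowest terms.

Day 1 is given. For each transition, use the conditional probability from the current state:
P(down | up) = 2/5; P(down | down) = 2/3; P(up | down) = 1/3.
P = 2/5 × 2/3 × 1/3 = 4/45.

4/45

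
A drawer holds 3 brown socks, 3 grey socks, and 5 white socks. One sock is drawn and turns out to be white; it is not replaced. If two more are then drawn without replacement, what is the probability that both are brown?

1/15

After the first draw, 3 of the remaining 10 socks are brown.
P = 3/10 × 2/9 = 6/90 = 1/15.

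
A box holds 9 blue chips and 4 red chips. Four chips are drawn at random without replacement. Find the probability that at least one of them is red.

589/715

P(no red) = 9/13 × 8/12 × 7/11 × 6/10 = 3024/17160 = 126/715.
P(at least one) = 1 − 126/715 = 589/715.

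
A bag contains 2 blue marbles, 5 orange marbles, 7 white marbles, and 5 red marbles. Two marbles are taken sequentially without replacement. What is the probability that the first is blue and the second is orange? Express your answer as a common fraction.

Chain rule:
P = 2/19 × 5/18 = 10/342 = 5/171.

5/171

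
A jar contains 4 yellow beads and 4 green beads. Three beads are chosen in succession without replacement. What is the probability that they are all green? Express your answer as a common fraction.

1/14

P(all green) = 4/8 × 3/7 × 2/6 = 24/336 = 1/14.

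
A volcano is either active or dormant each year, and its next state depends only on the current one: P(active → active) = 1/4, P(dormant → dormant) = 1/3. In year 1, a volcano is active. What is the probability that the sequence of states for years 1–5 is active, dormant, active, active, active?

1/32

Year 1 is given. For each transition, use the conditional probability from the current state:
P(dormant | active) = 3/4; P(active | dormant) = 2/3; P(active | active) = 1/4; P(active | active) = 1/4.
P = 3/4 × 2/3 × 1/4 × 1/4 = 6/192 = 1/32.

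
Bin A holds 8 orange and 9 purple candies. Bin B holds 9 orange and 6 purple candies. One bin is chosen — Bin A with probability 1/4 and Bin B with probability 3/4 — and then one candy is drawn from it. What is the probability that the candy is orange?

193/340

From Bin A: P(orange) = 8/17.
From Bin B: P(orange) = 9/15.
Total probability = (1/4)(8/17) + (3/4)(9/15) = 193/340.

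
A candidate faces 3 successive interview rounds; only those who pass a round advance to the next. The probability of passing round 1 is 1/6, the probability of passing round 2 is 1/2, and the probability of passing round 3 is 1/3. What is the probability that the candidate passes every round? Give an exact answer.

1/36

Multiplying along the chain,
P = 1/6 × 1/2 × 1/3 = 1/36.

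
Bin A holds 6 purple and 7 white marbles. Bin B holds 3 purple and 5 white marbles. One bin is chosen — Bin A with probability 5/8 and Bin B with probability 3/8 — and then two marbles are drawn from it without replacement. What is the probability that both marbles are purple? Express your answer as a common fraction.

From Bin A: P(both purple) = (6/13)(5/12) = 5/26.
From Bin B: P(both purple) = (3/8)(2/7) = 3/28.
Total probability = (5/8)(5/26) + (3/8)(3/28) = 467/2912.

467/2912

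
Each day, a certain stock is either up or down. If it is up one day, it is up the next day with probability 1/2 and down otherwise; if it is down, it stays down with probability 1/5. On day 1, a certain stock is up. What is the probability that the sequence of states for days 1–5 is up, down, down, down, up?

Day 1 is given. For each transition, use the conditional probability from the current state:
P(down | up) = 1/2; P(down | down) = 1/5; P(down | down) = 1/5; P(up | down) = 4/5.
P = 1/2 × 1/5 × 1/5 × 4/5 = 4/250 = 2/125.

2/125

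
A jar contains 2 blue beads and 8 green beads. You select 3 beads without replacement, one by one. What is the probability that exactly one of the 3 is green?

One ordering (green drawn first) has probability 8/10 × 2/9 × 1/8 = 16/720 = 1/45.
There are C(3,1) = 3 such orderings, each equally likely, so P = 3 × 1/45 = 1/15.

1/15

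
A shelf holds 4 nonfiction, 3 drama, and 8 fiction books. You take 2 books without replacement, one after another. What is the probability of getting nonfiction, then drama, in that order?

Each draw changes the counts, so multiply the conditional probabilities along the sequence:
P = 4/15 × 3/14 = 12/210 = 2/35.

2/35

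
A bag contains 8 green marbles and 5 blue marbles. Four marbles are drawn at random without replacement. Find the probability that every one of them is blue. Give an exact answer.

1/143

P = 5/13 × 4/12 × 3/11 × 2/10 = 120/17160 = 1/143.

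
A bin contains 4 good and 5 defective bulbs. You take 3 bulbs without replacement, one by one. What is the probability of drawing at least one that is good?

37/42

P(no good) = 5/9 × 4/8 × 3/7 = 60/504 = 5/42.
P(at least one) = 1 − 5/42 = 37/42.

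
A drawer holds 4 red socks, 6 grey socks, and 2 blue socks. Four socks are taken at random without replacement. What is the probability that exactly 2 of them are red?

56/165

One ordering (red drawn first) has probability 4/12 × 3/11 × 8/10 × 7/9 = 672/11880 = 28/495.
There are C(4,2) = 6 such orderings, each equally likely, so P = 6 × 28/495 = 56/165.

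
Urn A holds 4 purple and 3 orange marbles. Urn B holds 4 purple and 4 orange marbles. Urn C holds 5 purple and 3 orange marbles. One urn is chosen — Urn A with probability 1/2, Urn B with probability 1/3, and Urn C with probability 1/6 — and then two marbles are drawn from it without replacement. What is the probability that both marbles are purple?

23/84

From Urn A: P(both purple) = (4/7)(3/6) = 2/7.
From Urn B: P(both purple) = (4/8)(3/7) = 3/14.
From Urn C: P(both purple) = (5/8)(4/7) = 5/14.
Total probability = (1/2)(2/7) + (1/3)(3/14) + (1/6)(5/14) = 23/84.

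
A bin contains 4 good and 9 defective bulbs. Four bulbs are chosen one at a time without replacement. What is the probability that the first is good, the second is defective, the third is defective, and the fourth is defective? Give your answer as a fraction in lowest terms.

Multiply the probability of each draw given the previous ones:
P = 4/13 × 9/12 × 8/11 × 7/10 = 2016/17160 = 84/715.

84/715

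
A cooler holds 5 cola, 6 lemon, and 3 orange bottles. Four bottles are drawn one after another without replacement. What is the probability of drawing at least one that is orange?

61/91

P(no orange) = 11/14 × 10/13 × 9/12 × 8/11 = 7920/24024 = 30/91.
P(at least one) = 1 − 30/91 = 61/91.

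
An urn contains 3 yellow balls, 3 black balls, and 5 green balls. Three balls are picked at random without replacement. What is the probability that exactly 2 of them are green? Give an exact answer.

One ordering (green drawn first) has probability 5/11 × 4/10 × 6/9 = 120/990 = 4/33.
There are C(3,2) = 3 such orderings, each equally likely, so P = 3 × 4/33 = 4/11.

4/11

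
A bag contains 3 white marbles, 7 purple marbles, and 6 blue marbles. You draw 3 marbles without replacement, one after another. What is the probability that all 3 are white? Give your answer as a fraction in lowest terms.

1/560

P(all white) = 3/16 × 2/15 × 1/14 = 6/3360 = 1/560.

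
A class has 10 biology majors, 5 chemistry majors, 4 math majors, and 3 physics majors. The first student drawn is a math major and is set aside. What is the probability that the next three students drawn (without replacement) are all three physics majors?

1/1330

After the first draw, 3 of the remaining 21 students are physics majors.
P = 3/21 × 2/20 × 1/19 = 6/7980 = 1/1330.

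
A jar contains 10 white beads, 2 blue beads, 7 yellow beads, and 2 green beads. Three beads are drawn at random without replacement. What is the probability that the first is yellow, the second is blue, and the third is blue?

Multiply the probability of each draw given the previous ones:
P = 7/21 × 2/20 × 1/19 = 14/7980 = 1/570.

1/570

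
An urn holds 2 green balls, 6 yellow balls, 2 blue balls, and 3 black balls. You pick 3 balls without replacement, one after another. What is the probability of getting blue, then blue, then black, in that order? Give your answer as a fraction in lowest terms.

Each draw changes the counts, so multiply the conditional probabilities along the sequence:
P = 2/13 × 1/12 × 3/11 = 6/1716 = 1/286.

1/286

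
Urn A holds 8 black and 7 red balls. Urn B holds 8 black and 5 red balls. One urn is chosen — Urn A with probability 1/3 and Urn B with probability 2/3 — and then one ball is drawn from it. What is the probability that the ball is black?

344/585

From Urn A: P(black) = 8/15.
From Urn B: P(black) = 8/13.
Total probability = (1/3)(8/15) + (2/3)(8/13) = 344/585.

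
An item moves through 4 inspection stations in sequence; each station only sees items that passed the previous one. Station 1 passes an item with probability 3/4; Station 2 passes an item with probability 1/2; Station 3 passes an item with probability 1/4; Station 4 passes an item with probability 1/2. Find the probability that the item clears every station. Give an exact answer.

Multiplying along the chain,
P = 3/4 × 1/2 × 1/4 × 1/2 = 3/64.

3/64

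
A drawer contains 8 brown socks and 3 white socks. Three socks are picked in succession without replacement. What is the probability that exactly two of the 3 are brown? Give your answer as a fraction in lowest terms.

28/55

One ordering (brown drawn first) has probability 8/11 × 7/10 × 3/9 = 168/990 = 28/165.
There are C(3,2) = 3 such orderings, each equally likely, so P = 3 × 28/165 = 28/55.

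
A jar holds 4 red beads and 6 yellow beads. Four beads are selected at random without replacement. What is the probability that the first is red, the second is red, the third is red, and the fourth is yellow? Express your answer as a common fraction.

1/35

Multiply the probability of each draw given the previous ones:
P = 4/10 × 3/9 × 2/8 × 6/7 = 144/5040 = 1/35.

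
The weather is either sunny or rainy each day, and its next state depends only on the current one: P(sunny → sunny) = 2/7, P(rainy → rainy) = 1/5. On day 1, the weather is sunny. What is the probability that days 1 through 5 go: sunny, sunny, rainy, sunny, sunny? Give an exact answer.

16/343

Day 1 is given. For each transition, use the conditional probability from the current state:
P(sunny | sunny) = 2/7; P(rainy | sunny) = 5/7; P(sunny | rainy) = 4/5; P(sunny | sunny) = 2/7.
P = 2/7 × 5/7 × 4/5 × 2/7 = 80/1715 = 16/343.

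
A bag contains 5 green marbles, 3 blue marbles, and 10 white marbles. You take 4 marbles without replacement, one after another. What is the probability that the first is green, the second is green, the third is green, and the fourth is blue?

Each draw changes the counts, so multiply the conditional probabilities along the sequence:
P = 5/18 × 4/17 × 3/16 × 3/15 = 180/73440 = 1/408.

1/408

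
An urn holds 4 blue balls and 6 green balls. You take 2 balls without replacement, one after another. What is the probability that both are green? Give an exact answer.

1/3

P(every draw is green) = 6/10 × 5/9 = 30/90 = 1/3.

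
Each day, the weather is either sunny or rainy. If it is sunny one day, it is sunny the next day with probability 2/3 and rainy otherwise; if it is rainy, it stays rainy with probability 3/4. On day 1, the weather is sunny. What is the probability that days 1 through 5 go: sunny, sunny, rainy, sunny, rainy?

1/54

Day 1 is given. For each transition, use the conditional probability from the current state:
P(sunny | sunny) = 2/3; P(rainy | sunny) = 1/3; P(sunny | rainy) = 1/4; P(rainy | sunny) = 1/3.
P = 2/3 × 1/3 × 1/4 × 1/3 = 2/108 = 1/54.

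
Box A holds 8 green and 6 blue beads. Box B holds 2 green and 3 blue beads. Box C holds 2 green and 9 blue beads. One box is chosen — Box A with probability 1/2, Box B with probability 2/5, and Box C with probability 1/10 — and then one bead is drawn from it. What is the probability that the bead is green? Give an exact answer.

893/1925

From Box A: P(green) = 8/14.
From Box B: P(green) = 2/5.
From Box C: P(green) = 2/11.
Total probability = (1/2)(8/14) + (2/5)(2/5) + (1/10)(2/11) = 893/1925.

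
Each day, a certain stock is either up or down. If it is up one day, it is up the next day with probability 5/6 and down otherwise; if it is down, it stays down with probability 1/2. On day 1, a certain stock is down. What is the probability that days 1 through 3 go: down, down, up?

1/4

Day 1 is given. For each transition, use the conditional probability from the current state:
P(down | down) = 1/2; P(up | down) = 1/2.
P = 1/2 × 1/2 = 1/4.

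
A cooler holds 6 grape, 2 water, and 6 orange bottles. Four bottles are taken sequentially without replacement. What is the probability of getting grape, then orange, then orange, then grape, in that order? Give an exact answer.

Multiply the probability of each draw given the previous ones:
P = 6/14 × 6/13 × 5/12 × 5/11 = 900/24024 = 75/2002.

75/2002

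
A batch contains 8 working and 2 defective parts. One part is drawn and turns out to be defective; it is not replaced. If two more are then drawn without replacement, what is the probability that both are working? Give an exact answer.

With the first part removed, 8 working remain out of 9.
P = 8/9 × 7/8 = 56/72 = 7/9.

7/9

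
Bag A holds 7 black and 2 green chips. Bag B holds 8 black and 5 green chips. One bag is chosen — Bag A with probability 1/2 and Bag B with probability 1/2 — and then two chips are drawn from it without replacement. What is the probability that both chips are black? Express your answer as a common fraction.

From Bag A: P(both black) = (7/9)(6/8) = 7/12.
From Bag B: P(both black) = (8/13)(7/12) = 14/39.
Total probability = (1/2)(7/12) + (1/2)(14/39) = 49/104.

49/104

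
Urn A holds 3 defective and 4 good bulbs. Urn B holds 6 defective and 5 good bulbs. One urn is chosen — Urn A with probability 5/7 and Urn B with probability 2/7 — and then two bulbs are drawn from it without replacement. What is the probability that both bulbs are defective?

From Urn A: P(both defective) = (3/7)(2/6) = 1/7.
From Urn B: P(both defective) = (6/11)(5/10) = 3/11.
Total probability = (5/7)(1/7) + (2/7)(3/11) = 97/539.

97/539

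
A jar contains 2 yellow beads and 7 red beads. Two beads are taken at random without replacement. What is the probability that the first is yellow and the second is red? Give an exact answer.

Each draw changes the counts, so multiply the conditional probabilities along the sequence:
P = 2/9 × 7/8 = 14/72 = 7/36.

7/36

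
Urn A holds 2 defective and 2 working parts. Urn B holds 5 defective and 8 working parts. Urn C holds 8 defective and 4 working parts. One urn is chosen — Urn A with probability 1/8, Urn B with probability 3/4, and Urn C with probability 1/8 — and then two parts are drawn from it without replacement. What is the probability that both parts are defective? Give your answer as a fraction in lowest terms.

389/2288

From Urn A: P(both defective) = (2/4)(1/3) = 1/6.
From Urn B: P(both defective) = (5/13)(4/12) = 5/39.
From Urn C: P(both defective) = (8/12)(7/11) = 14/33.
Total probability = (1/8)(1/6) + (3/4)(5/39) + (1/8)(14/33) = 389/2288.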